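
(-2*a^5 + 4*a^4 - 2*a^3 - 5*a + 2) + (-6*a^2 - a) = -2*a^5 + 4*a^4 - 2*a^3 - 6*a^2 - 6*a + 2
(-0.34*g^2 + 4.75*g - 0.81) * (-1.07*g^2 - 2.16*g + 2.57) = 0.3638*g^4 - 4.3481*g^3 - 10.2671*g^2 + 13.9571*g - 2.0817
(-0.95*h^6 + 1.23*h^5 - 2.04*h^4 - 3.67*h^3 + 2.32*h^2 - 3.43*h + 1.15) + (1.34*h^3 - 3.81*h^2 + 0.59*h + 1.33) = -0.95*h^6 + 1.23*h^5 - 2.04*h^4 - 2.33*h^3 - 1.49*h^2 - 2.84*h + 2.48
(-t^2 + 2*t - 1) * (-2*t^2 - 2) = 2*t^4 - 4*t^3 + 4*t^2 - 4*t + 2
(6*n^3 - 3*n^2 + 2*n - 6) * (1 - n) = -6*n^4 + 9*n^3 - 5*n^2 + 8*n - 6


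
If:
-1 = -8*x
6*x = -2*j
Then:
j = -3/8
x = 1/8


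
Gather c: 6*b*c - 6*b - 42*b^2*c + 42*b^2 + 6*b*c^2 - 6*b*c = -42*b^2*c + 42*b^2 + 6*b*c^2 - 6*b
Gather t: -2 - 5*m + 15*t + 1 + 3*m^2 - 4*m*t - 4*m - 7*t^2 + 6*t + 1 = 3*m^2 - 9*m - 7*t^2 + t*(21 - 4*m)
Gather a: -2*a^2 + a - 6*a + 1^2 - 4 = -2*a^2 - 5*a - 3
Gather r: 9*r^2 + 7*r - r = 9*r^2 + 6*r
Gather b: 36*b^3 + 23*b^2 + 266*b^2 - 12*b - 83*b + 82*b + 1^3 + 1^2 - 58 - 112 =36*b^3 + 289*b^2 - 13*b - 168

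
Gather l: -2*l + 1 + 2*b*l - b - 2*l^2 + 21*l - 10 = -b - 2*l^2 + l*(2*b + 19) - 9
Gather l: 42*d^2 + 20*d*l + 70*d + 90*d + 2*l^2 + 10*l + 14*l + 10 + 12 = 42*d^2 + 160*d + 2*l^2 + l*(20*d + 24) + 22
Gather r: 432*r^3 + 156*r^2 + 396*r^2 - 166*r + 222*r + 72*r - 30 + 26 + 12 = 432*r^3 + 552*r^2 + 128*r + 8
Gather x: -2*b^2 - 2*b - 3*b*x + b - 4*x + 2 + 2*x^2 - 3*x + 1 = -2*b^2 - b + 2*x^2 + x*(-3*b - 7) + 3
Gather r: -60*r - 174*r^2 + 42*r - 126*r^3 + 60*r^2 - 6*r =-126*r^3 - 114*r^2 - 24*r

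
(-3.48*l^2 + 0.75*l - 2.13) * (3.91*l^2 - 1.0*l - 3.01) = -13.6068*l^4 + 6.4125*l^3 + 1.3965*l^2 - 0.1275*l + 6.4113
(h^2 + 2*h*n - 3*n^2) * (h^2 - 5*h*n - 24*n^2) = h^4 - 3*h^3*n - 37*h^2*n^2 - 33*h*n^3 + 72*n^4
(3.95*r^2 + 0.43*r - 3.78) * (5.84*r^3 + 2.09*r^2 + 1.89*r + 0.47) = 23.068*r^5 + 10.7667*r^4 - 13.711*r^3 - 5.231*r^2 - 6.9421*r - 1.7766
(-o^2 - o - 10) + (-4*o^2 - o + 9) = -5*o^2 - 2*o - 1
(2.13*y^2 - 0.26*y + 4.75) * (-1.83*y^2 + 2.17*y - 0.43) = -3.8979*y^4 + 5.0979*y^3 - 10.1726*y^2 + 10.4193*y - 2.0425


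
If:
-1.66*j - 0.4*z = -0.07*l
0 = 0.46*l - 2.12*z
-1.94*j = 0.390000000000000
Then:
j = -0.20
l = 19.87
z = 4.31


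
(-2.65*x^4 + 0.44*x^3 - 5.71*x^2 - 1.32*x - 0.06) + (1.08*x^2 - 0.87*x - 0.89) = -2.65*x^4 + 0.44*x^3 - 4.63*x^2 - 2.19*x - 0.95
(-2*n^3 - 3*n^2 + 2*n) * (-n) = 2*n^4 + 3*n^3 - 2*n^2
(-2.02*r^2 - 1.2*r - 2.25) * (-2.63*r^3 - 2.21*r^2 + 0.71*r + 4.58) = 5.3126*r^5 + 7.6202*r^4 + 7.1353*r^3 - 5.1311*r^2 - 7.0935*r - 10.305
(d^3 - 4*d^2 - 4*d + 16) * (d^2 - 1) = d^5 - 4*d^4 - 5*d^3 + 20*d^2 + 4*d - 16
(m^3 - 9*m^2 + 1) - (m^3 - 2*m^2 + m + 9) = -7*m^2 - m - 8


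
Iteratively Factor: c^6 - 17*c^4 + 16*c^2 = (c - 1)*(c^5 + c^4 - 16*c^3 - 16*c^2) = c*(c - 1)*(c^4 + c^3 - 16*c^2 - 16*c) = c*(c - 1)*(c + 1)*(c^3 - 16*c) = c*(c - 1)*(c + 1)*(c + 4)*(c^2 - 4*c) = c*(c - 4)*(c - 1)*(c + 1)*(c + 4)*(c)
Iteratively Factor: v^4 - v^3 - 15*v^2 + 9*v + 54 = (v - 3)*(v^3 + 2*v^2 - 9*v - 18) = (v - 3)^2*(v^2 + 5*v + 6) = (v - 3)^2*(v + 2)*(v + 3)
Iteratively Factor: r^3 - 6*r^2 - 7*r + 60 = (r - 5)*(r^2 - r - 12) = (r - 5)*(r - 4)*(r + 3)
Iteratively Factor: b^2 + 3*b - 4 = (b - 1)*(b + 4)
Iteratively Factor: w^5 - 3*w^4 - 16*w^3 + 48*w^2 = (w - 3)*(w^4 - 16*w^2) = (w - 4)*(w - 3)*(w^3 + 4*w^2) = w*(w - 4)*(w - 3)*(w^2 + 4*w) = w^2*(w - 4)*(w - 3)*(w + 4)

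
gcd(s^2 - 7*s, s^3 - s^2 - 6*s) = s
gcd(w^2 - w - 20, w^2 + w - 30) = w - 5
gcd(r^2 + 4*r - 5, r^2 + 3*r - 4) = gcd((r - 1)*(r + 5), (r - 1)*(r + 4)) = r - 1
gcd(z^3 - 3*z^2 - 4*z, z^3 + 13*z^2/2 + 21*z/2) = z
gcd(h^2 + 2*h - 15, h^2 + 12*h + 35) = h + 5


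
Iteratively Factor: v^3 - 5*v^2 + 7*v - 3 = (v - 1)*(v^2 - 4*v + 3) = (v - 1)^2*(v - 3)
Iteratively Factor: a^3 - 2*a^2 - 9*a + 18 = (a + 3)*(a^2 - 5*a + 6) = (a - 3)*(a + 3)*(a - 2)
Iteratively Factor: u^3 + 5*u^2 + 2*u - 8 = (u + 4)*(u^2 + u - 2) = (u + 2)*(u + 4)*(u - 1)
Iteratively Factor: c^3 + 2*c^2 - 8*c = (c - 2)*(c^2 + 4*c) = (c - 2)*(c + 4)*(c)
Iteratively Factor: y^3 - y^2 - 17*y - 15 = (y + 3)*(y^2 - 4*y - 5) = (y - 5)*(y + 3)*(y + 1)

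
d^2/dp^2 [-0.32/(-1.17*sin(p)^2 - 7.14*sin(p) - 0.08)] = (-1.752192*sin(p)^4 - 8.019648*sin(p)^3 - 13.565376*sin(p)^2 + 16.22208*sin(p) + 32.56704)/(1.17*sin(p)^2 + 7.14*sin(p) + 0.08)^3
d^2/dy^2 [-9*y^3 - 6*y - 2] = -54*y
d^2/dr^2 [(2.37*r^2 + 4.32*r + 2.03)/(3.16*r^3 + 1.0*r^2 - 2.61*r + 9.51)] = (47.331744*r^6 + 258.826752*r^5 + 442.437288*r^4 - 802.204624*r^3 - 1781.382912*r^2 - 644.317488*r + 632.186904)/(31.554496*r^9 + 29.9568*r^8 - 68.707248*r^7 + 236.403568*r^6 + 237.058308*r^5 - 421.641756*r^4 + 690.665967*r^3 + 465.669513*r^2 - 708.145983*r + 860.085351)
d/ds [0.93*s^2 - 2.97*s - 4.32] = 1.86*s - 2.97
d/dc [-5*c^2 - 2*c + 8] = -10*c - 2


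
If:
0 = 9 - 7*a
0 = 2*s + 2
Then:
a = 9/7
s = -1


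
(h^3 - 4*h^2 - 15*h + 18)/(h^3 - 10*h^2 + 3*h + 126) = (h - 1)/(h - 7)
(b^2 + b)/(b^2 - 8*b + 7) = b*(b + 1)/(b^2 - 8*b + 7)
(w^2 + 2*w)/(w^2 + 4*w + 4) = w/(w + 2)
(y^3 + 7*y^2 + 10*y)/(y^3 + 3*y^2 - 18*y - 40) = y/(y - 4)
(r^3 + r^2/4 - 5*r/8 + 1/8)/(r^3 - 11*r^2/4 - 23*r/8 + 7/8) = (2*r - 1)/(2*r - 7)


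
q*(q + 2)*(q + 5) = q^3 + 7*q^2 + 10*q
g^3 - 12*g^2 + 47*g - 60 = (g - 5)*(g - 4)*(g - 3)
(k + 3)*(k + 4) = k^2 + 7*k + 12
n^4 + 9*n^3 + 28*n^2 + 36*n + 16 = (n + 1)*(n + 2)^2*(n + 4)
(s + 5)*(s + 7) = s^2 + 12*s + 35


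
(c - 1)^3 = c^3 - 3*c^2 + 3*c - 1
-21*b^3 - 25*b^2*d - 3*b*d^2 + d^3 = (-7*b + d)*(b + d)*(3*b + d)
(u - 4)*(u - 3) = u^2 - 7*u + 12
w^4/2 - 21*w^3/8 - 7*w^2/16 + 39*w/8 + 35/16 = (w/2 + 1/2)*(w - 5)*(w - 7/4)*(w + 1/2)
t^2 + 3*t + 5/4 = (t + 1/2)*(t + 5/2)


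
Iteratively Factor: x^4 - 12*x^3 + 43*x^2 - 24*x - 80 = (x - 4)*(x^3 - 8*x^2 + 11*x + 20) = (x - 4)*(x + 1)*(x^2 - 9*x + 20) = (x - 4)^2*(x + 1)*(x - 5)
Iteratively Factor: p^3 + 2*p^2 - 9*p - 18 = (p - 3)*(p^2 + 5*p + 6) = (p - 3)*(p + 3)*(p + 2)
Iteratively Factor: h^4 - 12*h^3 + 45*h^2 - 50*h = (h - 5)*(h^3 - 7*h^2 + 10*h) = h*(h - 5)*(h^2 - 7*h + 10) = h*(h - 5)^2*(h - 2)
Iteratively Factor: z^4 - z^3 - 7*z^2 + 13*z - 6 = (z - 1)*(z^3 - 7*z + 6) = (z - 1)*(z + 3)*(z^2 - 3*z + 2) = (z - 1)^2*(z + 3)*(z - 2)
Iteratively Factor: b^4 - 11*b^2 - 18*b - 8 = (b + 2)*(b^3 - 2*b^2 - 7*b - 4) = (b + 1)*(b + 2)*(b^2 - 3*b - 4) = (b - 4)*(b + 1)*(b + 2)*(b + 1)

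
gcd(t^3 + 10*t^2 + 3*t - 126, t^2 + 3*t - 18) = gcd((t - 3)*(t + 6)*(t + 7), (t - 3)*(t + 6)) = t^2 + 3*t - 18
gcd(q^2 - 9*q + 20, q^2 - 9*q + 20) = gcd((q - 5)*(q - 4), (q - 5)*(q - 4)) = q^2 - 9*q + 20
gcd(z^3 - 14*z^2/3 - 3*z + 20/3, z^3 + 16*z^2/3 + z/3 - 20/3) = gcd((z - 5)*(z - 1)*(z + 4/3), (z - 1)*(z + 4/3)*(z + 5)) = z^2 + z/3 - 4/3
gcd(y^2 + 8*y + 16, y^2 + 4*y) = y + 4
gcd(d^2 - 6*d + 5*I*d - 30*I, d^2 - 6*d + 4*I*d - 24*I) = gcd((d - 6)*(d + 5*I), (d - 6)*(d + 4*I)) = d - 6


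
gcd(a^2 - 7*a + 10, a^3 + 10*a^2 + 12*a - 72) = a - 2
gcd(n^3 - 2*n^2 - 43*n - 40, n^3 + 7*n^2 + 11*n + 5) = n^2 + 6*n + 5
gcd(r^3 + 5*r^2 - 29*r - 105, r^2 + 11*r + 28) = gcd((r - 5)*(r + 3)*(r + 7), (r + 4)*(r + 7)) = r + 7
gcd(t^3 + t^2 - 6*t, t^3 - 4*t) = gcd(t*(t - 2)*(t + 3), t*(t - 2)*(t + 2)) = t^2 - 2*t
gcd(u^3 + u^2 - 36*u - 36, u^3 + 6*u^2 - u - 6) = u^2 + 7*u + 6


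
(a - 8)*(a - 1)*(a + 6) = a^3 - 3*a^2 - 46*a + 48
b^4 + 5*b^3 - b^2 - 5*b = b*(b - 1)*(b + 1)*(b + 5)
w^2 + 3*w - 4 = (w - 1)*(w + 4)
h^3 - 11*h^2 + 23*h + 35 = (h - 7)*(h - 5)*(h + 1)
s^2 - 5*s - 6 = (s - 6)*(s + 1)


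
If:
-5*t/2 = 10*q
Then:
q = -t/4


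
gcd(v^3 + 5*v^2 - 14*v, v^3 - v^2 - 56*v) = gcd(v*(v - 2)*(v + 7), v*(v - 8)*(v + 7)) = v^2 + 7*v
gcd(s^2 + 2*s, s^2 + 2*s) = s^2 + 2*s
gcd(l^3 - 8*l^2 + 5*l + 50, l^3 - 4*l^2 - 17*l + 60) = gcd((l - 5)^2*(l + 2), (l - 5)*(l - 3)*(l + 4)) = l - 5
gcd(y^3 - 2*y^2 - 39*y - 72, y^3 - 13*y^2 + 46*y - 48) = y - 8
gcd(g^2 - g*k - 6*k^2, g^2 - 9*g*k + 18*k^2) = g - 3*k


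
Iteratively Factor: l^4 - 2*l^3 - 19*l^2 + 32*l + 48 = (l - 4)*(l^3 + 2*l^2 - 11*l - 12) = (l - 4)*(l + 1)*(l^2 + l - 12) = (l - 4)*(l + 1)*(l + 4)*(l - 3)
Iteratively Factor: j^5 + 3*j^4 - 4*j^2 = (j + 2)*(j^4 + j^3 - 2*j^2) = j*(j + 2)*(j^3 + j^2 - 2*j) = j^2*(j + 2)*(j^2 + j - 2) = j^2*(j - 1)*(j + 2)*(j + 2)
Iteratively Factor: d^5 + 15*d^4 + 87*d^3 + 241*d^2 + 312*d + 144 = (d + 4)*(d^4 + 11*d^3 + 43*d^2 + 69*d + 36) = (d + 3)*(d + 4)*(d^3 + 8*d^2 + 19*d + 12) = (d + 3)^2*(d + 4)*(d^2 + 5*d + 4) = (d + 1)*(d + 3)^2*(d + 4)*(d + 4)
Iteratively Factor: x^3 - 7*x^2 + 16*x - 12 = (x - 2)*(x^2 - 5*x + 6) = (x - 3)*(x - 2)*(x - 2)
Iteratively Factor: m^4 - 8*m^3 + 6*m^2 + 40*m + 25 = (m - 5)*(m^3 - 3*m^2 - 9*m - 5) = (m - 5)*(m + 1)*(m^2 - 4*m - 5) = (m - 5)^2*(m + 1)*(m + 1)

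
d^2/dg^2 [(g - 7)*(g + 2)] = 2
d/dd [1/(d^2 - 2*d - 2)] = 2*(1 - d)/(-d^2 + 2*d + 2)^2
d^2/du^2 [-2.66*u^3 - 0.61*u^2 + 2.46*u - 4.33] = -15.96*u - 1.22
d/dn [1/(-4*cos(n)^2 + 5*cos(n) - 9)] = (5 - 8*cos(n))*sin(n)/(4*cos(n)^2 - 5*cos(n) + 9)^2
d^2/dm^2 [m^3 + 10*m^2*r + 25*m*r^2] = 6*m + 20*r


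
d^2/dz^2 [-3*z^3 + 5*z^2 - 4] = 10 - 18*z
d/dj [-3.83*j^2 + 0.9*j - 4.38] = 0.9 - 7.66*j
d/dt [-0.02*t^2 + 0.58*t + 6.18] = 0.58 - 0.04*t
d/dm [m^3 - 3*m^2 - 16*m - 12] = 3*m^2 - 6*m - 16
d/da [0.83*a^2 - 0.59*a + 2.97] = 1.66*a - 0.59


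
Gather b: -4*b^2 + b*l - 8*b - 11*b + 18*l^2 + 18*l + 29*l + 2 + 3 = -4*b^2 + b*(l - 19) + 18*l^2 + 47*l + 5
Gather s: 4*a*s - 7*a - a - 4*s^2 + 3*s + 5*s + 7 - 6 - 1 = -8*a - 4*s^2 + s*(4*a + 8)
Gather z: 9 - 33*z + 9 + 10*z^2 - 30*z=10*z^2 - 63*z + 18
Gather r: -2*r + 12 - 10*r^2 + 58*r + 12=-10*r^2 + 56*r + 24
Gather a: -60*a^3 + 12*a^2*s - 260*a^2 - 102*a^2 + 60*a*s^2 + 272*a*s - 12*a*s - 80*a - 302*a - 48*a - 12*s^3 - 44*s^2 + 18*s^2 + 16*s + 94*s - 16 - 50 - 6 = -60*a^3 + a^2*(12*s - 362) + a*(60*s^2 + 260*s - 430) - 12*s^3 - 26*s^2 + 110*s - 72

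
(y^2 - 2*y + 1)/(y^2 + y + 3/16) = 16*(y^2 - 2*y + 1)/(16*y^2 + 16*y + 3)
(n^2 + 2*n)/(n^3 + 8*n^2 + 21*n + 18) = n/(n^2 + 6*n + 9)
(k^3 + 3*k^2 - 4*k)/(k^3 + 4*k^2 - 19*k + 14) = k*(k + 4)/(k^2 + 5*k - 14)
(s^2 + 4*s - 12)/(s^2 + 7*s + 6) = (s - 2)/(s + 1)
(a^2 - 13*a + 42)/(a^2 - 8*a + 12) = (a - 7)/(a - 2)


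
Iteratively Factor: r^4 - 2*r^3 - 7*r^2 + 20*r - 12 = (r - 1)*(r^3 - r^2 - 8*r + 12) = (r - 2)*(r - 1)*(r^2 + r - 6) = (r - 2)^2*(r - 1)*(r + 3)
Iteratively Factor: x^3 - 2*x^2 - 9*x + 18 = (x - 2)*(x^2 - 9) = (x - 2)*(x + 3)*(x - 3)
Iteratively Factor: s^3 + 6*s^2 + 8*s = (s + 2)*(s^2 + 4*s) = (s + 2)*(s + 4)*(s)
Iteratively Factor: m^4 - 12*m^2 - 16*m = (m + 2)*(m^3 - 2*m^2 - 8*m) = (m - 4)*(m + 2)*(m^2 + 2*m) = m*(m - 4)*(m + 2)*(m + 2)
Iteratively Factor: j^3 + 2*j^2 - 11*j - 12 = (j + 4)*(j^2 - 2*j - 3) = (j + 1)*(j + 4)*(j - 3)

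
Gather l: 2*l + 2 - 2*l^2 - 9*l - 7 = -2*l^2 - 7*l - 5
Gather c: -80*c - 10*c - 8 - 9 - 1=-90*c - 18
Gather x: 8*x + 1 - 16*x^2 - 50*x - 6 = -16*x^2 - 42*x - 5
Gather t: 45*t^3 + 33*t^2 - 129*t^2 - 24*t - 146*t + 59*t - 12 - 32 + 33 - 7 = 45*t^3 - 96*t^2 - 111*t - 18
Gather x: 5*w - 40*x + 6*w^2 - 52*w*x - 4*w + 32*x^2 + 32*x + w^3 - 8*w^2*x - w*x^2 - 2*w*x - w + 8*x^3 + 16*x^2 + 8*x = w^3 + 6*w^2 + 8*x^3 + x^2*(48 - w) + x*(-8*w^2 - 54*w)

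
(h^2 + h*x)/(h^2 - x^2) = h/(h - x)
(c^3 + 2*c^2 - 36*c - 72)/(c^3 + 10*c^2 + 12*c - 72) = (c^2 - 4*c - 12)/(c^2 + 4*c - 12)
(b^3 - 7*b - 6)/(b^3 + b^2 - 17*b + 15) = (b^2 + 3*b + 2)/(b^2 + 4*b - 5)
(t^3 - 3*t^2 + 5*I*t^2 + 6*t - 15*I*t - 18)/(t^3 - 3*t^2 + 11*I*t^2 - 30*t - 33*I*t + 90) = (t - I)/(t + 5*I)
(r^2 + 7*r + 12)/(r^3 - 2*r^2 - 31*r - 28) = (r + 3)/(r^2 - 6*r - 7)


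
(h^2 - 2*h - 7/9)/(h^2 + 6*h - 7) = (h^2 - 2*h - 7/9)/(h^2 + 6*h - 7)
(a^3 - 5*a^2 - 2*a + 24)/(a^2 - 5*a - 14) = (a^2 - 7*a + 12)/(a - 7)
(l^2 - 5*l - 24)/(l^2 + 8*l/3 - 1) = 3*(l - 8)/(3*l - 1)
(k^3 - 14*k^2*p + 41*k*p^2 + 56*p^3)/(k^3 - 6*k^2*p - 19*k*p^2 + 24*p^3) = (-k^2 + 6*k*p + 7*p^2)/(-k^2 - 2*k*p + 3*p^2)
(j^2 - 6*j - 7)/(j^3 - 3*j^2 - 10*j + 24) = (j^2 - 6*j - 7)/(j^3 - 3*j^2 - 10*j + 24)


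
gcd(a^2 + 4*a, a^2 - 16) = a + 4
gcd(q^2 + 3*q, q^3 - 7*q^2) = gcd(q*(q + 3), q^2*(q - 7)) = q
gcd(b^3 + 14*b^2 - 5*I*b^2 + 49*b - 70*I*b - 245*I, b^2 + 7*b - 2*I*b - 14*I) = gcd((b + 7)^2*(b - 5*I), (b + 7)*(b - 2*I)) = b + 7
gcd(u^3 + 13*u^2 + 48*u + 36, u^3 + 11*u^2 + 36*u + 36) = u + 6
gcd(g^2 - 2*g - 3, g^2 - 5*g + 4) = 1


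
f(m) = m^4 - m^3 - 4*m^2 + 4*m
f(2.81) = 19.82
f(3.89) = 125.15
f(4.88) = 375.17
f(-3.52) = 133.49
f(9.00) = 5544.00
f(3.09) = 35.83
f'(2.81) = 46.58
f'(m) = 4*m^3 - 3*m^2 - 8*m + 4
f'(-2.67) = -72.16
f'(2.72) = 40.54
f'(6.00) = 712.00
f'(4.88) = 358.37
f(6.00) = 960.00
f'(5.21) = 446.57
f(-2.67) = 30.66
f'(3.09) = 68.65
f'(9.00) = 2605.00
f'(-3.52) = -179.47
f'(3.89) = 162.94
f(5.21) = 507.65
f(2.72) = 15.90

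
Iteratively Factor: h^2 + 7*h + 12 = (h + 4)*(h + 3)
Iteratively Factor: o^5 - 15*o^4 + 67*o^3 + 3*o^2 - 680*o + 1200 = (o - 4)*(o^4 - 11*o^3 + 23*o^2 + 95*o - 300) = (o - 5)*(o - 4)*(o^3 - 6*o^2 - 7*o + 60) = (o - 5)*(o - 4)^2*(o^2 - 2*o - 15) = (o - 5)*(o - 4)^2*(o + 3)*(o - 5)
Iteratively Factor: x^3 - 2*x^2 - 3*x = (x - 3)*(x^2 + x) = x*(x - 3)*(x + 1)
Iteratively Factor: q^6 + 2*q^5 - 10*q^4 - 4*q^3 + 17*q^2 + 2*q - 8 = (q - 2)*(q^5 + 4*q^4 - 2*q^3 - 8*q^2 + q + 4) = (q - 2)*(q + 1)*(q^4 + 3*q^3 - 5*q^2 - 3*q + 4) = (q - 2)*(q - 1)*(q + 1)*(q^3 + 4*q^2 - q - 4) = (q - 2)*(q - 1)*(q + 1)^2*(q^2 + 3*q - 4) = (q - 2)*(q - 1)*(q + 1)^2*(q + 4)*(q - 1)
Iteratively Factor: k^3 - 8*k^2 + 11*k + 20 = (k - 4)*(k^2 - 4*k - 5) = (k - 4)*(k + 1)*(k - 5)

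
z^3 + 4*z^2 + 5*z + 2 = (z + 1)^2*(z + 2)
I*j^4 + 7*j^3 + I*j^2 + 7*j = j*(j - 7*I)*(j + I)*(I*j + 1)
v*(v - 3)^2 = v^3 - 6*v^2 + 9*v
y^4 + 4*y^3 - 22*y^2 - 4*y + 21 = (y - 3)*(y - 1)*(y + 1)*(y + 7)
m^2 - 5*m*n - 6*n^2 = (m - 6*n)*(m + n)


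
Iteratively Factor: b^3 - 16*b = (b)*(b^2 - 16) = b*(b + 4)*(b - 4)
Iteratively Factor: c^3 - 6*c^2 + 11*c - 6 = (c - 3)*(c^2 - 3*c + 2) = (c - 3)*(c - 2)*(c - 1)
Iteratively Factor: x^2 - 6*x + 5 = (x - 5)*(x - 1)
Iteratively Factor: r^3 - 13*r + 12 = (r - 1)*(r^2 + r - 12) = (r - 1)*(r + 4)*(r - 3)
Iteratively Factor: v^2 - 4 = (v + 2)*(v - 2)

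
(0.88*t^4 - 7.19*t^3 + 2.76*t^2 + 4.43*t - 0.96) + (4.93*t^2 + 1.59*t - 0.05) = 0.88*t^4 - 7.19*t^3 + 7.69*t^2 + 6.02*t - 1.01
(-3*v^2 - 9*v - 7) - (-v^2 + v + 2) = -2*v^2 - 10*v - 9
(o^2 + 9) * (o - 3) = o^3 - 3*o^2 + 9*o - 27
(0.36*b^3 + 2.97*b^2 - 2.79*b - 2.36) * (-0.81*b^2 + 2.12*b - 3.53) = -0.2916*b^5 - 1.6425*b^4 + 7.2855*b^3 - 14.4873*b^2 + 4.8455*b + 8.3308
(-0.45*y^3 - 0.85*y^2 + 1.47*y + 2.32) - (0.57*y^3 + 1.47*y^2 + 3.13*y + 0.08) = -1.02*y^3 - 2.32*y^2 - 1.66*y + 2.24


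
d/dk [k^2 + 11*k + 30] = 2*k + 11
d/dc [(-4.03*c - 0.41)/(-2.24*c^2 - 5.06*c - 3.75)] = (-9.0272*c^2 - 1.8368*c + 13.0379)/(5.0176*c^4 + 22.6688*c^3 + 42.4036*c^2 + 37.95*c + 14.0625)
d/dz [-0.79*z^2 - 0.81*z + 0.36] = -1.58*z - 0.81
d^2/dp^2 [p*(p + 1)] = 2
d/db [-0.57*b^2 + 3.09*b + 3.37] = 3.09 - 1.14*b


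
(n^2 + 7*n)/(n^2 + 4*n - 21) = n/(n - 3)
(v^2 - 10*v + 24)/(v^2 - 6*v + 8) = (v - 6)/(v - 2)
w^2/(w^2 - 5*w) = w/(w - 5)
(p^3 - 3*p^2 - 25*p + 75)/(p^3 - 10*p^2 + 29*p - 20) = (p^2 + 2*p - 15)/(p^2 - 5*p + 4)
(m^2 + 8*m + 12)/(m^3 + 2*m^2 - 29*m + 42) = (m^2 + 8*m + 12)/(m^3 + 2*m^2 - 29*m + 42)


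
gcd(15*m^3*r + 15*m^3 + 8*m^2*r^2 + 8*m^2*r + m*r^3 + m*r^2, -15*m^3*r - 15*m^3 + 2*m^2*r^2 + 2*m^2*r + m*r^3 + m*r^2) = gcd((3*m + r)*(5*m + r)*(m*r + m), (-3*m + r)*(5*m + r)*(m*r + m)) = 5*m^2*r + 5*m^2 + m*r^2 + m*r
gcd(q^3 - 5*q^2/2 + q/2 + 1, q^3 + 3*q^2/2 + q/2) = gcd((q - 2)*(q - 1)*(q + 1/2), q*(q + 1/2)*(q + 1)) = q + 1/2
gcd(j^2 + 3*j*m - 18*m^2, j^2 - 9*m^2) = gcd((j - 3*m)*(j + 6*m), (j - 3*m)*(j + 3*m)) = j - 3*m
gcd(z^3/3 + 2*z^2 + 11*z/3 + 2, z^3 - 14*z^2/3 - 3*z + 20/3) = 1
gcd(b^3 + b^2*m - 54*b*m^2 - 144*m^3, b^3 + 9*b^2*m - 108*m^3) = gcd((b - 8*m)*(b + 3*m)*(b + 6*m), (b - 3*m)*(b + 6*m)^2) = b + 6*m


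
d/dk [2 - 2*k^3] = -6*k^2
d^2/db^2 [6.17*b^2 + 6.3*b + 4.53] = 12.3400000000000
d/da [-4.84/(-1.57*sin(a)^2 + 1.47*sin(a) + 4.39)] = (7.1148 - 15.1976*sin(a))*cos(a)/(-1.57*sin(a)^2 + 1.47*sin(a) + 4.39)^2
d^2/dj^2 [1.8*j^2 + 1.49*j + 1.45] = 3.60000000000000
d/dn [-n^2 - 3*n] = -2*n - 3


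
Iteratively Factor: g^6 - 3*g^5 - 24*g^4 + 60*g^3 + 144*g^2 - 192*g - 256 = (g - 4)*(g^5 + g^4 - 20*g^3 - 20*g^2 + 64*g + 64) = (g - 4)*(g + 1)*(g^4 - 20*g^2 + 64) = (g - 4)*(g + 1)*(g + 4)*(g^3 - 4*g^2 - 4*g + 16) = (g - 4)*(g - 2)*(g + 1)*(g + 4)*(g^2 - 2*g - 8) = (g - 4)*(g - 2)*(g + 1)*(g + 2)*(g + 4)*(g - 4)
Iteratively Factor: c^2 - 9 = (c - 3)*(c + 3)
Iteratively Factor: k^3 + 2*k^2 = (k)*(k^2 + 2*k) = k*(k + 2)*(k)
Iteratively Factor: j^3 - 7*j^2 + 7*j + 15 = (j + 1)*(j^2 - 8*j + 15) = (j - 3)*(j + 1)*(j - 5)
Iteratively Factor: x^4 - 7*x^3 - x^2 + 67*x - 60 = (x - 5)*(x^3 - 2*x^2 - 11*x + 12) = (x - 5)*(x + 3)*(x^2 - 5*x + 4) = (x - 5)*(x - 4)*(x + 3)*(x - 1)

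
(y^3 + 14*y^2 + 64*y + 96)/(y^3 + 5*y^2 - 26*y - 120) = (y + 4)/(y - 5)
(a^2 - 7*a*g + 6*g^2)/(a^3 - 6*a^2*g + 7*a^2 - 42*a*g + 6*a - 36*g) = (a - g)/(a^2 + 7*a + 6)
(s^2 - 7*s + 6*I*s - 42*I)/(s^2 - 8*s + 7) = (s + 6*I)/(s - 1)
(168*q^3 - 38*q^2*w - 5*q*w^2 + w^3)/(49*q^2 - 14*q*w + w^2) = (24*q^2 - 2*q*w - w^2)/(7*q - w)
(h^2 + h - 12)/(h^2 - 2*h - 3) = (h + 4)/(h + 1)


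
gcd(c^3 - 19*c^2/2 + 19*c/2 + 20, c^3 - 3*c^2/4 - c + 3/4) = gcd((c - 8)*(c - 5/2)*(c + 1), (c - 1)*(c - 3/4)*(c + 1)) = c + 1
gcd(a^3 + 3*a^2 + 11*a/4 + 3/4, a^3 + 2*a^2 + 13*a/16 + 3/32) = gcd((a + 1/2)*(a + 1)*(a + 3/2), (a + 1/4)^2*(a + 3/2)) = a + 3/2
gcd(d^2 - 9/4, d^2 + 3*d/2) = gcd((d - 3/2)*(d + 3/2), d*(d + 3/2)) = d + 3/2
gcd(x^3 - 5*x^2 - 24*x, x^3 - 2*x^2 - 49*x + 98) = 1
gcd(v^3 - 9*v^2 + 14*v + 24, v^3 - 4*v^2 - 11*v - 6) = v^2 - 5*v - 6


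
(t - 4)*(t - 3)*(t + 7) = t^3 - 37*t + 84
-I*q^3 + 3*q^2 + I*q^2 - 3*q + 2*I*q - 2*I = (q - 1)*(q + 2*I)*(-I*q + 1)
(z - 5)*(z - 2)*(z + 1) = z^3 - 6*z^2 + 3*z + 10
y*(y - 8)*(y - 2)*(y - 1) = y^4 - 11*y^3 + 26*y^2 - 16*y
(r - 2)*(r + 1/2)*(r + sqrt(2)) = r^3 - 3*r^2/2 + sqrt(2)*r^2 - 3*sqrt(2)*r/2 - r - sqrt(2)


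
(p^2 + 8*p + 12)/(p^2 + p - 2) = (p + 6)/(p - 1)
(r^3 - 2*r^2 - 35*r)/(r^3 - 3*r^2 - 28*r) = (r + 5)/(r + 4)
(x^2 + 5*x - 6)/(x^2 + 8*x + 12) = (x - 1)/(x + 2)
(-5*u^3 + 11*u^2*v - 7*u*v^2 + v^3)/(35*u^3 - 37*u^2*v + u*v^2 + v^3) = (-u + v)/(7*u + v)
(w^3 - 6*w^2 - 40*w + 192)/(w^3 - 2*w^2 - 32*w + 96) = (w - 8)/(w - 4)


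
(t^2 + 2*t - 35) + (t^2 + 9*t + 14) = 2*t^2 + 11*t - 21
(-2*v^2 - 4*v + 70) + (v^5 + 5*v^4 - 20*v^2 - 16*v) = v^5 + 5*v^4 - 22*v^2 - 20*v + 70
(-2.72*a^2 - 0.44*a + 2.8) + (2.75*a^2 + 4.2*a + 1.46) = 0.0299999999999998*a^2 + 3.76*a + 4.26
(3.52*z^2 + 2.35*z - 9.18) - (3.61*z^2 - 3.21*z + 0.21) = -0.0899999999999999*z^2 + 5.56*z - 9.39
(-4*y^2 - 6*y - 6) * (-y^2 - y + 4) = 4*y^4 + 10*y^3 - 4*y^2 - 18*y - 24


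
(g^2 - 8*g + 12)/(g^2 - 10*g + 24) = (g - 2)/(g - 4)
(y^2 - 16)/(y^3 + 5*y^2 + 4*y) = (y - 4)/(y*(y + 1))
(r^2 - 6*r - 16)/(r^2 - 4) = (r - 8)/(r - 2)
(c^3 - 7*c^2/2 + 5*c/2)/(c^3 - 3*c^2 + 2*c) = (c - 5/2)/(c - 2)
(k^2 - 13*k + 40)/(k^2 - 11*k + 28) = (k^2 - 13*k + 40)/(k^2 - 11*k + 28)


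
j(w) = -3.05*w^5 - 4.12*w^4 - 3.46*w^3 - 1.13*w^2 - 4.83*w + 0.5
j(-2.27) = 120.55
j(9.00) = -209787.61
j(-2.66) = 270.38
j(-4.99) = 7308.23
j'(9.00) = -112935.12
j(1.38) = -47.62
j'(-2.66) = -525.57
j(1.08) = -20.48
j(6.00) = -29872.84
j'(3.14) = -2106.95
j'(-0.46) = -5.07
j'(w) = -15.25*w^4 - 16.48*w^3 - 10.38*w^2 - 2.26*w - 4.83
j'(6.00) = -23715.75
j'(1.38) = -126.33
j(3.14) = -1464.44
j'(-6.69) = -26067.27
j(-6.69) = 33637.85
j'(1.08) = -60.89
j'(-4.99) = -7659.58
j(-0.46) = 2.70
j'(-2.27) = -265.34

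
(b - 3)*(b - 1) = b^2 - 4*b + 3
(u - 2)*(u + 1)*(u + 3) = u^3 + 2*u^2 - 5*u - 6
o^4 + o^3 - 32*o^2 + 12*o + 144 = (o - 4)*(o - 3)*(o + 2)*(o + 6)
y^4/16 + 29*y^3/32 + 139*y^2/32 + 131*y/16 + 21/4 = (y/4 + 1/2)*(y/4 + 1)*(y + 3/2)*(y + 7)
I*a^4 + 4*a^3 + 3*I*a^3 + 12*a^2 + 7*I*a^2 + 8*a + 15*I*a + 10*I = (a + 2)*(a - 5*I)*(a + I)*(I*a + I)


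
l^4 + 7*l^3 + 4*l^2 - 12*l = l*(l - 1)*(l + 2)*(l + 6)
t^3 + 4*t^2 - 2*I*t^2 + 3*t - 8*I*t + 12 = (t + 4)*(t - 3*I)*(t + I)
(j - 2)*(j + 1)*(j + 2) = j^3 + j^2 - 4*j - 4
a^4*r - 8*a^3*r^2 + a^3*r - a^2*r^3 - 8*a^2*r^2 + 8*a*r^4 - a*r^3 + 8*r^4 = (a - 8*r)*(a - r)*(a + r)*(a*r + r)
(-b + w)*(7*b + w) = -7*b^2 + 6*b*w + w^2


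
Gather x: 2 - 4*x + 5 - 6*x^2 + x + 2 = -6*x^2 - 3*x + 9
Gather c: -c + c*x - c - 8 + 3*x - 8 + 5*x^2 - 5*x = c*(x - 2) + 5*x^2 - 2*x - 16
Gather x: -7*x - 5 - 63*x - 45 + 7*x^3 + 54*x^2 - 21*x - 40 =7*x^3 + 54*x^2 - 91*x - 90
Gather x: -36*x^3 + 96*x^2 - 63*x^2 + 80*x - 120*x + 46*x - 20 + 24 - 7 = -36*x^3 + 33*x^2 + 6*x - 3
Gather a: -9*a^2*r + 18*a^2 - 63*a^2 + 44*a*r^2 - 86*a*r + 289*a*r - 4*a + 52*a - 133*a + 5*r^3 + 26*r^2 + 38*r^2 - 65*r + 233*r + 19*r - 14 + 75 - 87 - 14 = a^2*(-9*r - 45) + a*(44*r^2 + 203*r - 85) + 5*r^3 + 64*r^2 + 187*r - 40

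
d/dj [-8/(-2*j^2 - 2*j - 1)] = 16*(-2*j - 1)/(2*j^2 + 2*j + 1)^2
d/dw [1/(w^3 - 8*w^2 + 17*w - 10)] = (-3*w^2 + 16*w - 17)/(w^3 - 8*w^2 + 17*w - 10)^2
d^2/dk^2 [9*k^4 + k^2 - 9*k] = 108*k^2 + 2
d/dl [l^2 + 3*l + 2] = 2*l + 3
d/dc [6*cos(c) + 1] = -6*sin(c)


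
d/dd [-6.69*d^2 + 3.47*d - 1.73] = 3.47 - 13.38*d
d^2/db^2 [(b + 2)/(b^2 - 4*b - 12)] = 2/(b^3 - 18*b^2 + 108*b - 216)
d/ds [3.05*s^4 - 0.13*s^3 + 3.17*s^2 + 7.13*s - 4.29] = 12.2*s^3 - 0.39*s^2 + 6.34*s + 7.13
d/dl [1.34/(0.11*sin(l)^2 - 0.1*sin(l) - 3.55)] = (0.134 - 0.2948*sin(l))*cos(l)/(-0.11*sin(l)^2 + 0.1*sin(l) + 3.55)^2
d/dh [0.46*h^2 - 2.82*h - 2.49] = 0.92*h - 2.82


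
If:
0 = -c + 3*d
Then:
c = 3*d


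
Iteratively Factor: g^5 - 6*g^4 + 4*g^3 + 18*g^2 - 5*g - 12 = (g - 1)*(g^4 - 5*g^3 - g^2 + 17*g + 12) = (g - 1)*(g + 1)*(g^3 - 6*g^2 + 5*g + 12) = (g - 1)*(g + 1)^2*(g^2 - 7*g + 12) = (g - 3)*(g - 1)*(g + 1)^2*(g - 4)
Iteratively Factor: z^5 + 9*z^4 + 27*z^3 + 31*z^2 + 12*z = (z + 3)*(z^4 + 6*z^3 + 9*z^2 + 4*z) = (z + 3)*(z + 4)*(z^3 + 2*z^2 + z) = z*(z + 3)*(z + 4)*(z^2 + 2*z + 1) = z*(z + 1)*(z + 3)*(z + 4)*(z + 1)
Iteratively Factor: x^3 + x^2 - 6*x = (x - 2)*(x^2 + 3*x) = (x - 2)*(x + 3)*(x)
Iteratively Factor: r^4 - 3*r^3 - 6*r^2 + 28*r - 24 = (r - 2)*(r^3 - r^2 - 8*r + 12) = (r - 2)^2*(r^2 + r - 6) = (r - 2)^2*(r + 3)*(r - 2)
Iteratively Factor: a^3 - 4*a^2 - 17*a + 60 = (a - 3)*(a^2 - a - 20) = (a - 3)*(a + 4)*(a - 5)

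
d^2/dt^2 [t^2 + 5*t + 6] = 2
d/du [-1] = 0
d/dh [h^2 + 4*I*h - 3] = 2*h + 4*I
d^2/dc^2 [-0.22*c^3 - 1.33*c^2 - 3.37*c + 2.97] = -1.32*c - 2.66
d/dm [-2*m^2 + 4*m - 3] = 4 - 4*m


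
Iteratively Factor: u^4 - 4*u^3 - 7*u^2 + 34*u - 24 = (u - 2)*(u^3 - 2*u^2 - 11*u + 12) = (u - 4)*(u - 2)*(u^2 + 2*u - 3) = (u - 4)*(u - 2)*(u + 3)*(u - 1)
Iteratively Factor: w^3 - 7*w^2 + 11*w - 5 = (w - 5)*(w^2 - 2*w + 1) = (w - 5)*(w - 1)*(w - 1)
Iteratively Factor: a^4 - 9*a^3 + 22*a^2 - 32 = (a + 1)*(a^3 - 10*a^2 + 32*a - 32) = (a - 4)*(a + 1)*(a^2 - 6*a + 8) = (a - 4)*(a - 2)*(a + 1)*(a - 4)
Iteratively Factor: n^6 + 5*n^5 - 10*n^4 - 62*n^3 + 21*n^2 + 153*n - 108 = (n - 1)*(n^5 + 6*n^4 - 4*n^3 - 66*n^2 - 45*n + 108) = (n - 1)^2*(n^4 + 7*n^3 + 3*n^2 - 63*n - 108) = (n - 3)*(n - 1)^2*(n^3 + 10*n^2 + 33*n + 36) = (n - 3)*(n - 1)^2*(n + 4)*(n^2 + 6*n + 9) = (n - 3)*(n - 1)^2*(n + 3)*(n + 4)*(n + 3)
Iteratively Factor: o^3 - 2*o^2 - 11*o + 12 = (o - 1)*(o^2 - o - 12) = (o - 1)*(o + 3)*(o - 4)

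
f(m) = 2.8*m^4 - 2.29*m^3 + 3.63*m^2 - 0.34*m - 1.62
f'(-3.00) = -386.35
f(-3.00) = 320.70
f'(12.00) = 18451.10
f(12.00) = 54620.70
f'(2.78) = 207.38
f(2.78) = 143.53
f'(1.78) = 53.98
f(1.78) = 24.47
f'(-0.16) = -1.72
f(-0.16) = -1.46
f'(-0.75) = -14.37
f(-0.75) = 2.53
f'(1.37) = 25.51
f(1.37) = 8.70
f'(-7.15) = -4497.35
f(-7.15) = 8341.27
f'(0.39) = 2.11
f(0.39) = -1.27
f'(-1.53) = -67.64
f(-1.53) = 30.94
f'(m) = 11.2*m^3 - 6.87*m^2 + 7.26*m - 0.34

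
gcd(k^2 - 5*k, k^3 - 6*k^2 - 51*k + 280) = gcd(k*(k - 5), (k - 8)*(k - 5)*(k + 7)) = k - 5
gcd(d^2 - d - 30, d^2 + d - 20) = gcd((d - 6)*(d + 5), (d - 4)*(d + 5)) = d + 5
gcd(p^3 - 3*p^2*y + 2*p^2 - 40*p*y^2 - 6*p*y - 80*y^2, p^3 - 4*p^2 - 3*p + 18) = p + 2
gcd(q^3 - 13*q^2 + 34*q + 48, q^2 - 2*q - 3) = q + 1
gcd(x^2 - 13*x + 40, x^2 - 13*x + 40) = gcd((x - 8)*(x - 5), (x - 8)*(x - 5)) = x^2 - 13*x + 40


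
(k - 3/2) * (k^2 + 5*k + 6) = k^3 + 7*k^2/2 - 3*k/2 - 9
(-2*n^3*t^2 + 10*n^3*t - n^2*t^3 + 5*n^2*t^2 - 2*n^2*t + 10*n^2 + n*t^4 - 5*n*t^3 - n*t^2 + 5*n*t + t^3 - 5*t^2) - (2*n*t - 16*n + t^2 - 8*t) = -2*n^3*t^2 + 10*n^3*t - n^2*t^3 + 5*n^2*t^2 - 2*n^2*t + 10*n^2 + n*t^4 - 5*n*t^3 - n*t^2 + 3*n*t + 16*n + t^3 - 6*t^2 + 8*t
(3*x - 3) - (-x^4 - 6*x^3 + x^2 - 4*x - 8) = x^4 + 6*x^3 - x^2 + 7*x + 5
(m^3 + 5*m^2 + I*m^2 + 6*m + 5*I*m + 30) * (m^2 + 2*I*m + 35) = m^5 + 5*m^4 + 3*I*m^4 + 39*m^3 + 15*I*m^3 + 195*m^2 + 47*I*m^2 + 210*m + 235*I*m + 1050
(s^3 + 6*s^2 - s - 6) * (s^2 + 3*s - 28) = s^5 + 9*s^4 - 11*s^3 - 177*s^2 + 10*s + 168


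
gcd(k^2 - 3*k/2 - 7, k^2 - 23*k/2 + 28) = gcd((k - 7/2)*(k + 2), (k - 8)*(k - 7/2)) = k - 7/2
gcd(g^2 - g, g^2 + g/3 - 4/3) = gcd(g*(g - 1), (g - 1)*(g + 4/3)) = g - 1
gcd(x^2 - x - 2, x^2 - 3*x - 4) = x + 1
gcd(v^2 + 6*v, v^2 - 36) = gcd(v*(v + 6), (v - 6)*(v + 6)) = v + 6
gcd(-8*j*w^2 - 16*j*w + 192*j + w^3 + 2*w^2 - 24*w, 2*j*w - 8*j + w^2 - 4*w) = w - 4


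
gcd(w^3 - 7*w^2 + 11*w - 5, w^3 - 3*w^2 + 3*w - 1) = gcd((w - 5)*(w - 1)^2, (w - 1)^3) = w^2 - 2*w + 1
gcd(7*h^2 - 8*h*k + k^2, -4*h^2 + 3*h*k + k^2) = h - k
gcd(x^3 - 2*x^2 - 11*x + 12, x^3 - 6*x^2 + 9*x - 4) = x^2 - 5*x + 4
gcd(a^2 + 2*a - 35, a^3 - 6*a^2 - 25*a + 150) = a - 5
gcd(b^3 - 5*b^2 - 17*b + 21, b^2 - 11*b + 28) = b - 7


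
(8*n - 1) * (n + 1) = 8*n^2 + 7*n - 1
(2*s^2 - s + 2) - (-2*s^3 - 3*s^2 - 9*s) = 2*s^3 + 5*s^2 + 8*s + 2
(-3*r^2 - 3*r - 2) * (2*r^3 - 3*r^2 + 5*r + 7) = -6*r^5 + 3*r^4 - 10*r^3 - 30*r^2 - 31*r - 14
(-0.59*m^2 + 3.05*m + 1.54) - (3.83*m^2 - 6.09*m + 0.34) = -4.42*m^2 + 9.14*m + 1.2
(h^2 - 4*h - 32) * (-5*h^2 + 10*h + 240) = -5*h^4 + 30*h^3 + 360*h^2 - 1280*h - 7680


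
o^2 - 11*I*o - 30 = (o - 6*I)*(o - 5*I)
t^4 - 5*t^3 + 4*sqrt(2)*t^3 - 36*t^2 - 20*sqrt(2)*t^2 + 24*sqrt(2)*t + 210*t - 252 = (t - 3)*(t - 2)*(t - 3*sqrt(2))*(t + 7*sqrt(2))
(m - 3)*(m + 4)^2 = m^3 + 5*m^2 - 8*m - 48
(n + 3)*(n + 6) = n^2 + 9*n + 18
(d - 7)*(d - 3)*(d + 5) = d^3 - 5*d^2 - 29*d + 105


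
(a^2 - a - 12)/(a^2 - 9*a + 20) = (a + 3)/(a - 5)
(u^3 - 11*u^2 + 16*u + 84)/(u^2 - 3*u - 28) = (u^2 - 4*u - 12)/(u + 4)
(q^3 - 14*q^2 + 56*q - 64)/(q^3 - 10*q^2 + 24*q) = (q^2 - 10*q + 16)/(q*(q - 6))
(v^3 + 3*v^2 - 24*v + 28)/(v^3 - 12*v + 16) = (v + 7)/(v + 4)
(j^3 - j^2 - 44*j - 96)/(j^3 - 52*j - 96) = (j^2 + 7*j + 12)/(j^2 + 8*j + 12)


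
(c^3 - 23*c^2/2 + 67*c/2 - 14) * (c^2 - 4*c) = c^5 - 31*c^4/2 + 159*c^3/2 - 148*c^2 + 56*c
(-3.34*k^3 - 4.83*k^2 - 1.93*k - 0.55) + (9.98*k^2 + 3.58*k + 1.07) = -3.34*k^3 + 5.15*k^2 + 1.65*k + 0.52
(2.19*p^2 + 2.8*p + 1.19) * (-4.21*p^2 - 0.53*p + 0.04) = -9.2199*p^4 - 12.9487*p^3 - 6.4063*p^2 - 0.5187*p + 0.0476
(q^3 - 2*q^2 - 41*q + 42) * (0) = 0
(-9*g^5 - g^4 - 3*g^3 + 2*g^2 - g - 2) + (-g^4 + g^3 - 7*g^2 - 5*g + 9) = -9*g^5 - 2*g^4 - 2*g^3 - 5*g^2 - 6*g + 7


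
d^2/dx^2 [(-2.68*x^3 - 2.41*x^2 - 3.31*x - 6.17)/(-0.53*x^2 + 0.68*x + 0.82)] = (-8.88178419700125e-16*x^5 + 4.44089209850063e-16*x^4 + 8.404606*x^3 + 25.649442*x^2 + 6.10134*x + 10.618636)/(0.148877*x^6 - 0.573036*x^5 + 0.0442020000000001*x^4 + 1.458736*x^3 - 0.0683880000000003*x^2 - 1.371696*x - 0.551368)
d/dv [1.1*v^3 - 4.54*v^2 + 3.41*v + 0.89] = 3.3*v^2 - 9.08*v + 3.41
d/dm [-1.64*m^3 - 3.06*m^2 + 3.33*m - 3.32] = -4.92*m^2 - 6.12*m + 3.33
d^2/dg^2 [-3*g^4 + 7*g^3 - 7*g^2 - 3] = -36*g^2 + 42*g - 14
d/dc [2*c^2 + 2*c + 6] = 4*c + 2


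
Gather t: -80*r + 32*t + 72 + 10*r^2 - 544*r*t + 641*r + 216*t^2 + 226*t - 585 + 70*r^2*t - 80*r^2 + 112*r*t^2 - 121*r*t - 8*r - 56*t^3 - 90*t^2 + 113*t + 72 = -70*r^2 + 553*r - 56*t^3 + t^2*(112*r + 126) + t*(70*r^2 - 665*r + 371) - 441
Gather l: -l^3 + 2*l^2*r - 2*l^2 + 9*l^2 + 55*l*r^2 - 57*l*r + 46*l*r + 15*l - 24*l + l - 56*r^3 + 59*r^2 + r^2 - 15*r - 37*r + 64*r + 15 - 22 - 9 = -l^3 + l^2*(2*r + 7) + l*(55*r^2 - 11*r - 8) - 56*r^3 + 60*r^2 + 12*r - 16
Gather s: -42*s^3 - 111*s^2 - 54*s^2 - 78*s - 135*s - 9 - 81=-42*s^3 - 165*s^2 - 213*s - 90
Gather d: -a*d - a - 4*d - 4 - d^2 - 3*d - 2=-a - d^2 + d*(-a - 7) - 6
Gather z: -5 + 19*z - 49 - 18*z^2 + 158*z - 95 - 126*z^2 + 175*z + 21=-144*z^2 + 352*z - 128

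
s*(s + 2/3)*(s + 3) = s^3 + 11*s^2/3 + 2*s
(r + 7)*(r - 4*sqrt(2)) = r^2 - 4*sqrt(2)*r + 7*r - 28*sqrt(2)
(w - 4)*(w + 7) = w^2 + 3*w - 28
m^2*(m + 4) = m^3 + 4*m^2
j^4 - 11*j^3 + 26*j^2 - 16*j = j*(j - 8)*(j - 2)*(j - 1)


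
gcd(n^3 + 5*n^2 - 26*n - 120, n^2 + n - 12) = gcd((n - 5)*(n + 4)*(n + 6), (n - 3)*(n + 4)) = n + 4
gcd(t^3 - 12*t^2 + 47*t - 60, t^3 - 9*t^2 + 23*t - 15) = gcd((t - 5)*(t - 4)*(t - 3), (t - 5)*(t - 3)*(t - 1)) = t^2 - 8*t + 15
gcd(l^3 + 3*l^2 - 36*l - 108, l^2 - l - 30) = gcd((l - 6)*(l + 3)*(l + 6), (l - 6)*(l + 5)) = l - 6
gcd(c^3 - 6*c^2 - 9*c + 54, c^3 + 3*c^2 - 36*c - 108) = c^2 - 3*c - 18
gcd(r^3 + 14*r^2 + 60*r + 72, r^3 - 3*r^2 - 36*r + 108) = r + 6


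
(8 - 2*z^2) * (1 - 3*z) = 6*z^3 - 2*z^2 - 24*z + 8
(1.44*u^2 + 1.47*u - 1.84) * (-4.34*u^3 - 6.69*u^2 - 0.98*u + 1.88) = -6.2496*u^5 - 16.0134*u^4 - 3.2599*u^3 + 13.5762*u^2 + 4.5668*u - 3.4592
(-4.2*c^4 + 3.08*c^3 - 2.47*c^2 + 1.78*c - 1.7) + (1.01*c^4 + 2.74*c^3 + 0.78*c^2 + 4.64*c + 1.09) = -3.19*c^4 + 5.82*c^3 - 1.69*c^2 + 6.42*c - 0.61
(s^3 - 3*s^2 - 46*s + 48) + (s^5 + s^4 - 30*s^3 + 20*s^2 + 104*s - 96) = s^5 + s^4 - 29*s^3 + 17*s^2 + 58*s - 48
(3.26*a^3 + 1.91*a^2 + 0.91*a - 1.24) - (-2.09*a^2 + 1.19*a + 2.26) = 3.26*a^3 + 4.0*a^2 - 0.28*a - 3.5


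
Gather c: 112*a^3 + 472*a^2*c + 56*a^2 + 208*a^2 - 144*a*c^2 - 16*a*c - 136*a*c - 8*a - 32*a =112*a^3 + 264*a^2 - 144*a*c^2 - 40*a + c*(472*a^2 - 152*a)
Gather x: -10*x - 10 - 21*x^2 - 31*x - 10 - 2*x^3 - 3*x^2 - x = -2*x^3 - 24*x^2 - 42*x - 20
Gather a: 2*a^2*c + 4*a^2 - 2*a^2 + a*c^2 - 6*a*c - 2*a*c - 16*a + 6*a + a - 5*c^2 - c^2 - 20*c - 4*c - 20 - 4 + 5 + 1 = a^2*(2*c + 2) + a*(c^2 - 8*c - 9) - 6*c^2 - 24*c - 18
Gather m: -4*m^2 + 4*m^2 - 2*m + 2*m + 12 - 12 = 0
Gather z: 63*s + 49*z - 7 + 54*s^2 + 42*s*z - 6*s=54*s^2 + 57*s + z*(42*s + 49) - 7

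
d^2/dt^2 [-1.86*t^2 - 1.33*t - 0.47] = -3.72000000000000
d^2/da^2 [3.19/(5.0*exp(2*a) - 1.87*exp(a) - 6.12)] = ((5.9653 - 63.8*exp(a))*(-5.0*exp(2*a) + 1.87*exp(a) + 6.12) - 3.19*(10.0*exp(a) - 1.87)*(20.0*exp(a) - 3.74)*exp(a))*exp(a)/(-5.0*exp(2*a) + 1.87*exp(a) + 6.12)^3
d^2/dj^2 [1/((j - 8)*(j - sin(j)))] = ((1 - cos(j))*(j - sin(j))*(2*j - 16) - (j - 8)^2*(j - sin(j))*sin(j) + 2*(j - 8)^2*(cos(j) - 1)^2 + 2*(j - sin(j))^2)/((j - 8)^3*(j - sin(j))^3)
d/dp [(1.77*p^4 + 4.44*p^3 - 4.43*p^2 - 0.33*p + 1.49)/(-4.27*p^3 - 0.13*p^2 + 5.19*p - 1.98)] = (-7.5579*p^6 - 0.4602*p^5 + 8.0656*p^4 + 29.2506*p^3 - 30.3213*p^2 + 17.9302*p - 7.0797)/(18.2329*p^6 + 1.1102*p^5 - 44.3057*p^4 + 15.5598*p^3 + 27.4509*p^2 - 20.5524*p + 3.9204)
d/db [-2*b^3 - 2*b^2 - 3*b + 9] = -6*b^2 - 4*b - 3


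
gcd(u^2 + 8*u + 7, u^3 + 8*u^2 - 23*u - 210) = u + 7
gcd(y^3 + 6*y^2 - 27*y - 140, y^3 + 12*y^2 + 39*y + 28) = y^2 + 11*y + 28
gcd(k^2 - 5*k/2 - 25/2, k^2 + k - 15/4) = k + 5/2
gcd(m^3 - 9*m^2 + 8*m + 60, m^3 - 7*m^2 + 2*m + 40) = m^2 - 3*m - 10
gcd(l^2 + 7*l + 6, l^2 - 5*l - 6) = l + 1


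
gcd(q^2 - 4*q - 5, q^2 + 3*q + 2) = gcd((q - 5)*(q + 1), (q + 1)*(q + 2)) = q + 1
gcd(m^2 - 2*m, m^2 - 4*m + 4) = m - 2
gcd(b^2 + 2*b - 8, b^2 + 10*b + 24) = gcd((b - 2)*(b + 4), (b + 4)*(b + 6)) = b + 4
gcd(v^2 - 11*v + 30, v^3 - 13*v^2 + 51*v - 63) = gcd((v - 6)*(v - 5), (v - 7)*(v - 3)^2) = 1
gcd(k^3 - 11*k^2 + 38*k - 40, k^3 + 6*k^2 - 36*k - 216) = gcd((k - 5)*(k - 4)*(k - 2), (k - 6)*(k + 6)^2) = 1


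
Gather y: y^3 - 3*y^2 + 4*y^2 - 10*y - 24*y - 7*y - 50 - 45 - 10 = y^3 + y^2 - 41*y - 105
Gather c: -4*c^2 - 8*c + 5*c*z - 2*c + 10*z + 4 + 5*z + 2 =-4*c^2 + c*(5*z - 10) + 15*z + 6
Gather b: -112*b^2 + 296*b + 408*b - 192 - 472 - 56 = -112*b^2 + 704*b - 720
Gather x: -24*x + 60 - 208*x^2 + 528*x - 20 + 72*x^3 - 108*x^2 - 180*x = 72*x^3 - 316*x^2 + 324*x + 40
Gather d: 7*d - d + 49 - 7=6*d + 42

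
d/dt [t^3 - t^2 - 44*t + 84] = 3*t^2 - 2*t - 44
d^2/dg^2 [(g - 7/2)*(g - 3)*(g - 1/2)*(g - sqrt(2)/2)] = 12*g^2 - 42*g - 3*sqrt(2)*g + 7*sqrt(2) + 55/2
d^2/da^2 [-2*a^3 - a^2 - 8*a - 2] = -12*a - 2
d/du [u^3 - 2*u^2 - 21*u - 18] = 3*u^2 - 4*u - 21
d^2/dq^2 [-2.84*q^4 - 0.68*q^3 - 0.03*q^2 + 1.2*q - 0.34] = -34.08*q^2 - 4.08*q - 0.06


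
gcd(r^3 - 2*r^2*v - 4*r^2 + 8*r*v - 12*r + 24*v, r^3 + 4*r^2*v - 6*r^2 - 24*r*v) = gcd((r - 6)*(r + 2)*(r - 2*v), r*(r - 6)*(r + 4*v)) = r - 6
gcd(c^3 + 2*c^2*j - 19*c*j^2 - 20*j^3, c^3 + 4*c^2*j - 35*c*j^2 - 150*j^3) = c + 5*j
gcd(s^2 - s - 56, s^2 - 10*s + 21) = 1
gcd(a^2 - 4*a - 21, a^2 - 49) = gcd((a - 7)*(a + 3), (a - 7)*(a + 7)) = a - 7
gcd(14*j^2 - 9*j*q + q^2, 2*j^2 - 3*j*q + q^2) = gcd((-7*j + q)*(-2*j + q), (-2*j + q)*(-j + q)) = -2*j + q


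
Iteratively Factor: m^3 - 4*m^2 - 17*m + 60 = (m + 4)*(m^2 - 8*m + 15) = (m - 3)*(m + 4)*(m - 5)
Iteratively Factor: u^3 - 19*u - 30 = (u - 5)*(u^2 + 5*u + 6) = (u - 5)*(u + 2)*(u + 3)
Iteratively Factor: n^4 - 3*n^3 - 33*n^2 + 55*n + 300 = (n + 3)*(n^3 - 6*n^2 - 15*n + 100) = (n + 3)*(n + 4)*(n^2 - 10*n + 25) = (n - 5)*(n + 3)*(n + 4)*(n - 5)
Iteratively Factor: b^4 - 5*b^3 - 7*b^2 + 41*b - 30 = (b - 1)*(b^3 - 4*b^2 - 11*b + 30) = (b - 2)*(b - 1)*(b^2 - 2*b - 15) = (b - 2)*(b - 1)*(b + 3)*(b - 5)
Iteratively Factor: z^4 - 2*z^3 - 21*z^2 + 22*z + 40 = (z + 4)*(z^3 - 6*z^2 + 3*z + 10) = (z - 5)*(z + 4)*(z^2 - z - 2) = (z - 5)*(z + 1)*(z + 4)*(z - 2)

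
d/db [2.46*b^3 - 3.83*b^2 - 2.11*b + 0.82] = 7.38*b^2 - 7.66*b - 2.11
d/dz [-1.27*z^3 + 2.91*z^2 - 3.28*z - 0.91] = -3.81*z^2 + 5.82*z - 3.28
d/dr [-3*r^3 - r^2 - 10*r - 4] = -9*r^2 - 2*r - 10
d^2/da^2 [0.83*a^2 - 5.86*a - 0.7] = 1.66000000000000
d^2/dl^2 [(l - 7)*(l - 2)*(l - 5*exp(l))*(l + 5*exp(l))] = -100*l^2*exp(2*l) + 12*l^2 + 700*l*exp(2*l) - 54*l - 550*exp(2*l) + 28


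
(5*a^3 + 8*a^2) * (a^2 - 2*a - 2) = 5*a^5 - 2*a^4 - 26*a^3 - 16*a^2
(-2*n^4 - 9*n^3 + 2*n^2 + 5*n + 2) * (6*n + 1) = -12*n^5 - 56*n^4 + 3*n^3 + 32*n^2 + 17*n + 2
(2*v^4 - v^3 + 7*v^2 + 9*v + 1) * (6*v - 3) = 12*v^5 - 12*v^4 + 45*v^3 + 33*v^2 - 21*v - 3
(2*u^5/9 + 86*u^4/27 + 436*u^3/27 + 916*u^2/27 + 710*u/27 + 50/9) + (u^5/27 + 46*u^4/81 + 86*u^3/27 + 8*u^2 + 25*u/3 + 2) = 7*u^5/27 + 304*u^4/81 + 58*u^3/3 + 1132*u^2/27 + 935*u/27 + 68/9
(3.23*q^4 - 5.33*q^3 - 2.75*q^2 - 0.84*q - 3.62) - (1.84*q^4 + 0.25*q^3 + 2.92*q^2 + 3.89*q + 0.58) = 1.39*q^4 - 5.58*q^3 - 5.67*q^2 - 4.73*q - 4.2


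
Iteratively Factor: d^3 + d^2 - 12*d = (d)*(d^2 + d - 12) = d*(d + 4)*(d - 3)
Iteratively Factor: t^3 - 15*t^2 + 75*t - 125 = (t - 5)*(t^2 - 10*t + 25) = (t - 5)^2*(t - 5)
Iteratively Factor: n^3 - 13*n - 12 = (n + 3)*(n^2 - 3*n - 4) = (n + 1)*(n + 3)*(n - 4)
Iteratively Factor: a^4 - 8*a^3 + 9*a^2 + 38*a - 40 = (a - 5)*(a^3 - 3*a^2 - 6*a + 8) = (a - 5)*(a - 1)*(a^2 - 2*a - 8) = (a - 5)*(a - 4)*(a - 1)*(a + 2)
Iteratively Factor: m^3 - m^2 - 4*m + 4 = (m - 1)*(m^2 - 4) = (m - 1)*(m + 2)*(m - 2)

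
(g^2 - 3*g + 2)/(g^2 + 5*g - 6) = (g - 2)/(g + 6)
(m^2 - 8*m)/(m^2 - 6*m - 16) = m/(m + 2)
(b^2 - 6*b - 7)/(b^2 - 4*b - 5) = (b - 7)/(b - 5)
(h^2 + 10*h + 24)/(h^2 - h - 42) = (h + 4)/(h - 7)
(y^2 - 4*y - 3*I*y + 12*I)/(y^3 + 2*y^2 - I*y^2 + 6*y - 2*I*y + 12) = (y - 4)/(y^2 + 2*y*(1 + I) + 4*I)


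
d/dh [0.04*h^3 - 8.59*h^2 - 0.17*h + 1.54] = 0.12*h^2 - 17.18*h - 0.17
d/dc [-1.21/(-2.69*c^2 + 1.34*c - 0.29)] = (1.6214 - 6.5098*c)/(2.69*c^2 - 1.34*c + 0.29)^2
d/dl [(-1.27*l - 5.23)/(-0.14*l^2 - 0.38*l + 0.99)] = (0.1778*l^2 + 0.4826*l - (0.28*l + 0.38)*(1.27*l + 5.23) - 1.2573)/(0.14*l^2 + 0.38*l - 0.99)^2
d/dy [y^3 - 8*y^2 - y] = 3*y^2 - 16*y - 1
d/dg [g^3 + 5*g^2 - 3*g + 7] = 3*g^2 + 10*g - 3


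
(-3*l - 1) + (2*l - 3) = -l - 4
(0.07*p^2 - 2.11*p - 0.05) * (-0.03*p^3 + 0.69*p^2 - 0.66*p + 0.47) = -0.0021*p^5 + 0.1116*p^4 - 1.5006*p^3 + 1.391*p^2 - 0.9587*p - 0.0235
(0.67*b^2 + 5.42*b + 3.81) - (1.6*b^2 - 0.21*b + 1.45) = -0.93*b^2 + 5.63*b + 2.36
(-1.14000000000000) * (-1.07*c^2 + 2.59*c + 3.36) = 1.2198*c^2 - 2.9526*c - 3.8304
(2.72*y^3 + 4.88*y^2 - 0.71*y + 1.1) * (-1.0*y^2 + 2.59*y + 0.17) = -2.72*y^5 + 2.1648*y^4 + 13.8116*y^3 - 2.1093*y^2 + 2.7283*y + 0.187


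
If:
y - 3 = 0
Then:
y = 3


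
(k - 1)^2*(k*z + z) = k^3*z - k^2*z - k*z + z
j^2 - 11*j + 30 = (j - 6)*(j - 5)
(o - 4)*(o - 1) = o^2 - 5*o + 4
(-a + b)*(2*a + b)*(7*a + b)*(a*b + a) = -14*a^4*b - 14*a^4 + 5*a^3*b^2 + 5*a^3*b + 8*a^2*b^3 + 8*a^2*b^2 + a*b^4 + a*b^3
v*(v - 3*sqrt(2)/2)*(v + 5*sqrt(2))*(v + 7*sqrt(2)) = v^4 + 21*sqrt(2)*v^3/2 + 34*v^2 - 105*sqrt(2)*v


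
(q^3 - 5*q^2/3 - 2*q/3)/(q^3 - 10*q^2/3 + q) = (3*q^2 - 5*q - 2)/(3*q^2 - 10*q + 3)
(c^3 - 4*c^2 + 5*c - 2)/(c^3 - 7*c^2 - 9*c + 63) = (c^3 - 4*c^2 + 5*c - 2)/(c^3 - 7*c^2 - 9*c + 63)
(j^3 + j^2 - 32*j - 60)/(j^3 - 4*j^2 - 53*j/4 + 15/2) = 4*(j^2 + 7*j + 10)/(4*j^2 + 8*j - 5)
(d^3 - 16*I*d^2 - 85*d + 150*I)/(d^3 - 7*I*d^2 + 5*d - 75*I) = (d - 6*I)/(d + 3*I)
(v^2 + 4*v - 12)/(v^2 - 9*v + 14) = (v + 6)/(v - 7)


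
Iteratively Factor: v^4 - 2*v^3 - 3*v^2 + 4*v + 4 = (v + 1)*(v^3 - 3*v^2 + 4) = (v - 2)*(v + 1)*(v^2 - v - 2) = (v - 2)*(v + 1)^2*(v - 2)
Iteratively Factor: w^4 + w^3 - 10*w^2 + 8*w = (w - 1)*(w^3 + 2*w^2 - 8*w) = (w - 2)*(w - 1)*(w^2 + 4*w) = w*(w - 2)*(w - 1)*(w + 4)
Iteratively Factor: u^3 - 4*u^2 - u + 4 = (u + 1)*(u^2 - 5*u + 4) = (u - 1)*(u + 1)*(u - 4)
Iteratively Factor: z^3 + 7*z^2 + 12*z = (z)*(z^2 + 7*z + 12) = z*(z + 3)*(z + 4)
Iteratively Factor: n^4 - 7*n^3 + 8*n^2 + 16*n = (n - 4)*(n^3 - 3*n^2 - 4*n) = n*(n - 4)*(n^2 - 3*n - 4) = n*(n - 4)*(n + 1)*(n - 4)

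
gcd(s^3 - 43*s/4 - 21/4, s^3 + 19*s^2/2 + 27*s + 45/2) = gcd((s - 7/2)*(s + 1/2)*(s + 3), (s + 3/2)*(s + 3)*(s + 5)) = s + 3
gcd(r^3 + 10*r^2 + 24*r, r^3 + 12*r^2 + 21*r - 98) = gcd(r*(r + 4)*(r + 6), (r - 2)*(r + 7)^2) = 1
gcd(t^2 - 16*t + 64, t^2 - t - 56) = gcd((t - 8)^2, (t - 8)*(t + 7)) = t - 8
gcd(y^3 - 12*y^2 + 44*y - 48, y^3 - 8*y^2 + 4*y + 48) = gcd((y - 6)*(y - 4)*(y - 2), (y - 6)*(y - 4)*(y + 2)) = y^2 - 10*y + 24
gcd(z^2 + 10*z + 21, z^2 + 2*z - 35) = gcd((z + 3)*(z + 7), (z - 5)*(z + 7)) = z + 7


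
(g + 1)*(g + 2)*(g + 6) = g^3 + 9*g^2 + 20*g + 12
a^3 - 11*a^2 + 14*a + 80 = (a - 8)*(a - 5)*(a + 2)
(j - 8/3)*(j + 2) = j^2 - 2*j/3 - 16/3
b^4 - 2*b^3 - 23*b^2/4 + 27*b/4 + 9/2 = (b - 3)*(b - 3/2)*(b + 1/2)*(b + 2)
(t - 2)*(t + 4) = t^2 + 2*t - 8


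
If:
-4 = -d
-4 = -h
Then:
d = 4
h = 4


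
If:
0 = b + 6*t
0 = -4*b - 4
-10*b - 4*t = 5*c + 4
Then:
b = -1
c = 16/15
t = 1/6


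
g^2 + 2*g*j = g*(g + 2*j)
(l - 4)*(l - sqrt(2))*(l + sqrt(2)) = l^3 - 4*l^2 - 2*l + 8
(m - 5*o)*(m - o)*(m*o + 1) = m^3*o - 6*m^2*o^2 + m^2 + 5*m*o^3 - 6*m*o + 5*o^2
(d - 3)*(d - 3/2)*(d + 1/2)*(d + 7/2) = d^4 - d^3/2 - 47*d^2/4 + 81*d/8 + 63/8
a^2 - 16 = (a - 4)*(a + 4)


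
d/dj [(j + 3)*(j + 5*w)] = 2*j + 5*w + 3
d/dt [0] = 0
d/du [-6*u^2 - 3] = -12*u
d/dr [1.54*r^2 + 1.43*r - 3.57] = 3.08*r + 1.43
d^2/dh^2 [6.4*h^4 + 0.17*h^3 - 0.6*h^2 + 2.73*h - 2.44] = 76.8*h^2 + 1.02*h - 1.2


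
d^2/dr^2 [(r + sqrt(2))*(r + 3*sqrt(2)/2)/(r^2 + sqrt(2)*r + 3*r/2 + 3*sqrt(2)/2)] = 24*(-r^3 + sqrt(2)*r^3 - 3*sqrt(2)*r^2 + 6*r^2 - 6*r + 6*sqrt(2)*r - 2*sqrt(2) + 4)/(8*r^6 + 24*sqrt(2)*r^5 + 36*r^5 + 102*r^4 + 108*sqrt(2)*r^4 + 243*r^3 + 178*sqrt(2)*r^3 + 153*sqrt(2)*r^2 + 324*r^2 + 108*sqrt(2)*r + 162*r + 54*sqrt(2))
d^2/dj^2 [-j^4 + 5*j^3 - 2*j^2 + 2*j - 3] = -12*j^2 + 30*j - 4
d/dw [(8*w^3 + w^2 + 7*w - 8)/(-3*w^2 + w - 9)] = (-24*w^4 + 16*w^3 - 194*w^2 - 66*w - 55)/(9*w^4 - 6*w^3 + 55*w^2 - 18*w + 81)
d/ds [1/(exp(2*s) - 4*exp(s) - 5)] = 2*(2 - exp(s))*exp(s)/(-exp(2*s) + 4*exp(s) + 5)^2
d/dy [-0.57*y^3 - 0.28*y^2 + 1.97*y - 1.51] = -1.71*y^2 - 0.56*y + 1.97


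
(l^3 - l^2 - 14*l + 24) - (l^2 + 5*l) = l^3 - 2*l^2 - 19*l + 24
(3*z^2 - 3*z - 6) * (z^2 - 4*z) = 3*z^4 - 15*z^3 + 6*z^2 + 24*z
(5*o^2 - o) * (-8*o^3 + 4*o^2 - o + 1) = -40*o^5 + 28*o^4 - 9*o^3 + 6*o^2 - o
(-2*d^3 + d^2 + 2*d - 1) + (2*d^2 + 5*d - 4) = -2*d^3 + 3*d^2 + 7*d - 5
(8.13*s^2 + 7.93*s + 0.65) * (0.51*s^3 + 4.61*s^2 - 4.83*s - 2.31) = 4.1463*s^5 + 41.5236*s^4 - 2.37910000000001*s^3 - 54.0857*s^2 - 21.4578*s - 1.5015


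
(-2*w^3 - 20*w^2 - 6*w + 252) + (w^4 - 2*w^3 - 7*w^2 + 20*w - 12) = w^4 - 4*w^3 - 27*w^2 + 14*w + 240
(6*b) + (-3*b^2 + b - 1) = -3*b^2 + 7*b - 1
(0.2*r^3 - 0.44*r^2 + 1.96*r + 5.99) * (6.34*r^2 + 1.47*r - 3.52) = 1.268*r^5 - 2.4956*r^4 + 11.0756*r^3 + 42.4066*r^2 + 1.9061*r - 21.0848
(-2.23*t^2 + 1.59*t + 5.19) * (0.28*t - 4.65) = -0.6244*t^3 + 10.8147*t^2 - 5.9403*t - 24.1335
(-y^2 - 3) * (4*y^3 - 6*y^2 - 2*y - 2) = -4*y^5 + 6*y^4 - 10*y^3 + 20*y^2 + 6*y + 6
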